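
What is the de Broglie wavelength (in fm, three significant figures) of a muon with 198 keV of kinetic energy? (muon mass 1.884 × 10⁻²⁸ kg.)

λ = 192 fm

KE = 198 keV = 3.172 × 10⁻¹⁴ J.
p = √(2mKE) = √(2 × 1.884 × 10⁻²⁸ × 3.172 × 10⁻¹⁴) = 3.457 × 10⁻²¹ kg·m/s.
λ = h/p = 6.626 × 10⁻³⁴ / 3.457 × 10⁻²¹ = 1.92 × 10⁻¹³ m = 192 fm.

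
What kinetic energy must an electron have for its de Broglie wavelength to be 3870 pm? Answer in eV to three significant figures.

KE = 0.100 eV

p = h/λ = 6.626 × 10⁻³⁴ / 3.870 × 10⁻⁹ = 1.712 × 10⁻²⁵ kg·m/s.
KE = p²/(2m) = (1.712 × 10⁻²⁵)² / (2 × 9.109 × 10⁻³¹) = 1.609 × 10⁻²⁰ J = 0.100 eV.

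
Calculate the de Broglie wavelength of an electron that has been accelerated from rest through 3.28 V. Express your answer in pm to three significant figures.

KE = eV = 1.602 × 10⁻¹⁹ × 3.280 = 5.255 × 10⁻¹⁹ J.
p = √(2mKE) = √(2 × 9.109 × 10⁻³¹ × 5.255 × 10⁻¹⁹) = 9.784 × 10⁻²⁵ kg·m/s.
λ = h/p = 6.626 × 10⁻³⁴ / 9.784 × 10⁻²⁵ = 6.77 × 10⁻¹⁰ m = 677 pm.

λ = 677 pm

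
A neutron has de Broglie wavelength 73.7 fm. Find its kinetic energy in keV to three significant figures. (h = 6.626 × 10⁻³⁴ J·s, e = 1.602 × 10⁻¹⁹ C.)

KE = 151 keV

p = h/λ = 6.626 × 10⁻³⁴ / 7.370 × 10⁻¹⁴ = 8.991 × 10⁻²¹ kg·m/s.
KE = p²/(2m) = (8.991 × 10⁻²¹)² / (2 × 1.675 × 10⁻²⁷) = 2.413 × 10⁻¹⁴ J = 151 keV.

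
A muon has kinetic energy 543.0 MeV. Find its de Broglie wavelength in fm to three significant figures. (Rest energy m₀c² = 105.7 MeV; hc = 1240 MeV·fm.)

λ = 1.94 fm

Total energy E = KE + m₀c² = 543.0 + 105.7 = 648.7 MeV.
(pc)² = E² − (m₀c²)² = (648.7)² − (105.7)² = 4.096 × 10⁵ MeV², so pc = 640.0 MeV.
λ = hc/(pc) = 1240 MeV·fm / 640.0 MeV = 1.94 fm.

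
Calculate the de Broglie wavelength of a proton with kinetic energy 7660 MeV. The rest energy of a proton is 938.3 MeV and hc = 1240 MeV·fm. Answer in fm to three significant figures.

Total energy E = KE + m₀c² = 7660 + 938.3 = 8598.3 MeV.
(pc)² = E² − (m₀c²)² = (8598.3)² − (938.3)² = 7.305 × 10⁷ MeV², so pc = 8547 MeV.
λ = hc/(pc) = 1240 MeV·fm / 8547 MeV = 0.145 fm.

λ = 0.145 fm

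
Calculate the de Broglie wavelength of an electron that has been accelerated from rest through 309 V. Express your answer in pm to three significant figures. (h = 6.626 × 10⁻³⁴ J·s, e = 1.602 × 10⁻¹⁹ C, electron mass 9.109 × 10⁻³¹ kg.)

KE = eV = 1.602 × 10⁻¹⁹ × 309.0 = 4.950 × 10⁻¹⁷ J.
p = √(2mKE) = √(2 × 9.109 × 10⁻³¹ × 4.950 × 10⁻¹⁷) = 9.496 × 10⁻²⁴ kg·m/s.
λ = h/p = 6.626 × 10⁻³⁴ / 9.496 × 10⁻²⁴ = 6.98 × 10⁻¹¹ m = 69.8 pm.

λ = 69.8 pm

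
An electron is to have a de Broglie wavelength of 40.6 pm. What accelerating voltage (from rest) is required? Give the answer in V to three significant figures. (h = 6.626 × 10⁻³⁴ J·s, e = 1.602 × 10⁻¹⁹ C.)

p = h/λ = 6.626 × 10⁻³⁴ / 4.060 × 10⁻¹¹ = 1.632 × 10⁻²³ kg·m/s.
KE = p²/(2m) = 1.462 × 10⁻¹⁶ J.
V = KE/e = 1.462 × 10⁻¹⁶ / (1.602 × 10⁻¹⁹) = 913 V.

V = 913 V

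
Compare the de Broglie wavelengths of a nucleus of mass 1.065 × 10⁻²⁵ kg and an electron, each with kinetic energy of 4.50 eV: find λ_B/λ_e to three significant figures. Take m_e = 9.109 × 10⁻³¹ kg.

At fixed KE, p = √(2mKE) so λ = h/p ∝ 1/√m.
λ_B/λ_e = √(m_e/m_B) = √(9.109 × 10⁻³¹/1.065 × 10⁻²⁵) = √(8.553 × 10⁻⁶) = 2.92 × 10⁻³.

λ_B/λ_e = 2.92 × 10⁻³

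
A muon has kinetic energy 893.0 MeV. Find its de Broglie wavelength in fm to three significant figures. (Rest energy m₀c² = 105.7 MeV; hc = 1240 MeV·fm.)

Total energy E = KE + m₀c² = 893.0 + 105.7 = 998.7 MeV.
(pc)² = E² − (m₀c²)² = (998.7)² − (105.7)² = 9.862 × 10⁵ MeV², so pc = 993.1 MeV.
λ = hc/(pc) = 1240 MeV·fm / 993.1 MeV = 1.25 fm.

λ = 1.25 fm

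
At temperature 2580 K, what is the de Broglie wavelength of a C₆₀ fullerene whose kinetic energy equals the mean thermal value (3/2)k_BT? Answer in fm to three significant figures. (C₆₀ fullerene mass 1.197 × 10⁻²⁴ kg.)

KE = (3/2)k_BT = 1.5 × 1.381 × 10⁻²³ × 2580 = 5.344 × 10⁻²⁰ J.
p = √(2mKE) = √(2 × 1.197 × 10⁻²⁴ × 5.344 × 10⁻²⁰) = 3.577 × 10⁻²² kg·m/s.
λ = h/p = 1.85 × 10⁻¹² m = 1850 fm.

λ = 1850 fm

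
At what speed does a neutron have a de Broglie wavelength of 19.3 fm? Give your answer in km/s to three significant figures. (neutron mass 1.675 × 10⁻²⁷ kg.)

v = 2.05 × 10⁴ km/s

p = h/λ = 6.626 × 10⁻³⁴ / 1.930 × 10⁻¹⁴ = 3.433 × 10⁻²⁰ kg·m/s.
v = p/m = 3.433 × 10⁻²⁰ / 1.675 × 10⁻²⁷ = 2.05 × 10⁷ m/s = 2.05 × 10⁴ km/s.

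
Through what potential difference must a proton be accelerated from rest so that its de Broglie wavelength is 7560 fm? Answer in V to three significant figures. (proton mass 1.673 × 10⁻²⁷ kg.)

p = h/λ = 6.626 × 10⁻³⁴ / 7.560 × 10⁻¹² = 8.765 × 10⁻²³ kg·m/s.
KE = p²/(2m) = 2.296 × 10⁻¹⁸ J.
V = KE/e = 2.296 × 10⁻¹⁸ / (1.602 × 10⁻¹⁹) = 14.3 V.

V = 14.3 V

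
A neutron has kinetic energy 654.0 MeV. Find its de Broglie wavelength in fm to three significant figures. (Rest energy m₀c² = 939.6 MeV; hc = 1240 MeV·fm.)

λ = 0.963 fm

Total energy E = KE + m₀c² = 654.0 + 939.6 = 1593.6 MeV.
(pc)² = E² − (m₀c²)² = (1593.6)² − (939.6)² = 1.657 × 10⁶ MeV², so pc = 1287 MeV.
λ = hc/(pc) = 1240 MeV·fm / 1287 MeV = 0.963 fm.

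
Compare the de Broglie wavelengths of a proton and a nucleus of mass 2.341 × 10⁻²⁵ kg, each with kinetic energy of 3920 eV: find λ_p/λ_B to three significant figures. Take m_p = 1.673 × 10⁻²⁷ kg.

At fixed KE, p = √(2mKE) so λ = h/p ∝ 1/√m.
λ_p/λ_B = √(m_B/m_p) = √(2.341 × 10⁻²⁵/1.673 × 10⁻²⁷) = √(139.9) = 11.8.

λ_p/λ_B = 11.8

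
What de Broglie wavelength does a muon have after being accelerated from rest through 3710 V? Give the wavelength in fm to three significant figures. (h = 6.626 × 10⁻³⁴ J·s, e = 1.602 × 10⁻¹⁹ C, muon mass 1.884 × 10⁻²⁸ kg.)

KE = eV = 1.602 × 10⁻¹⁹ × 3710 = 5.943 × 10⁻¹⁶ J.
p = √(2mKE) = √(2 × 1.884 × 10⁻²⁸ × 5.943 × 10⁻¹⁶) = 4.732 × 10⁻²² kg·m/s.
λ = h/p = 6.626 × 10⁻³⁴ / 4.732 × 10⁻²² = 1.40 × 10⁻¹² m = 1400 fm.

λ = 1400 fm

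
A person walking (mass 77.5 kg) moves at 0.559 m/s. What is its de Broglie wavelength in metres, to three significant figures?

λ = 1.53 × 10⁻³⁵ m

p = mv = 77.5 × 0.559 = 4.332 × 10¹ kg·m/s.
λ = h/p = 6.626 × 10⁻³⁴ / 4.332 × 10¹ = 1.53 × 10⁻³⁵ m.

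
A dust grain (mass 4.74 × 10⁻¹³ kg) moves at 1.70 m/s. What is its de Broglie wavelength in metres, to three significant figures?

p = mv = 4.74 × 10⁻¹³ × 1.70 = 8.058 × 10⁻¹³ kg·m/s.
λ = h/p = 6.626 × 10⁻³⁴ / 8.058 × 10⁻¹³ = 8.22 × 10⁻²² m.

λ = 8.22 × 10⁻²² m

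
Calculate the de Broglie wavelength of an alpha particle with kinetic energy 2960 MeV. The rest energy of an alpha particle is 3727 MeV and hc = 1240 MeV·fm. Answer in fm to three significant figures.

Total energy E = KE + m₀c² = 2960 + 3727 = 6687 MeV.
(pc)² = E² − (m₀c²)² = (6687)² − (3727)² = 3.083 × 10⁷ MeV², so pc = 5552 MeV.
λ = hc/(pc) = 1240 MeV·fm / 5552 MeV = 0.223 fm.

λ = 0.223 fm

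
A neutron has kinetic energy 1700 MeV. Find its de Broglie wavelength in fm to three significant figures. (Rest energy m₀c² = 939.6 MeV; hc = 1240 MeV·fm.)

λ = 0.503 fm

Total energy E = KE + m₀c² = 1700 + 939.6 = 2639.6 MeV.
(pc)² = E² − (m₀c²)² = (2639.6)² − (939.6)² = 6.085 × 10⁶ MeV², so pc = 2467 MeV.
λ = hc/(pc) = 1240 MeV·fm / 2467 MeV = 0.503 fm.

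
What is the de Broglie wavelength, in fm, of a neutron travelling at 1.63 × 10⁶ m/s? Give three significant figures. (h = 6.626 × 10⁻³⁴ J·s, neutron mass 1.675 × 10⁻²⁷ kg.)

p = mv = 1.675 × 10⁻²⁷ × 1.63 × 10⁶ = 2.730 × 10⁻²¹ kg·m/s.
λ = h/p = 6.626 × 10⁻³⁴ / 2.730 × 10⁻²¹ = 2.43 × 10⁻¹³ m = 243 fm.

λ = 243 fm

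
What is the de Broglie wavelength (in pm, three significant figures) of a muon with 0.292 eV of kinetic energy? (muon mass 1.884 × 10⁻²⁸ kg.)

KE = 0.292 eV = 4.678 × 10⁻²⁰ J.
p = √(2mKE) = √(2 × 1.884 × 10⁻²⁸ × 4.678 × 10⁻²⁰) = 4.198 × 10⁻²⁴ kg·m/s.
λ = h/p = 6.626 × 10⁻³⁴ / 4.198 × 10⁻²⁴ = 1.58 × 10⁻¹⁰ m = 158 pm.

λ = 158 pm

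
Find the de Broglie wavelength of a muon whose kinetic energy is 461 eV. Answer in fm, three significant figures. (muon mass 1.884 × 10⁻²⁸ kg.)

KE = 461 eV = 7.385 × 10⁻¹⁷ J.
p = √(2mKE) = √(2 × 1.884 × 10⁻²⁸ × 7.385 × 10⁻¹⁷) = 1.668 × 10⁻²² kg·m/s.
λ = h/p = 6.626 × 10⁻³⁴ / 1.668 × 10⁻²² = 3.97 × 10⁻¹² m = 3970 fm.

λ = 3970 fm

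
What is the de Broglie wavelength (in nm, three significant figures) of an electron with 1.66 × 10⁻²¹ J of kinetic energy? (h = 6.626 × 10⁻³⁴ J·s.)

λ = 12.0 nm

p = √(2mKE) = √(2 × 9.109 × 10⁻³¹ × 1.660 × 10⁻²¹) = 5.499 × 10⁻²⁶ kg·m/s.
λ = h/p = 6.626 × 10⁻³⁴ / 5.499 × 10⁻²⁶ = 1.20 × 10⁻⁸ m = 12.0 nm.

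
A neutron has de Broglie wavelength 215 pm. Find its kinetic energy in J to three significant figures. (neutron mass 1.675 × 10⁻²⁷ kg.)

KE = 2.84 × 10⁻²¹ J

p = h/λ = 6.626 × 10⁻³⁴ / 2.150 × 10⁻¹⁰ = 3.082 × 10⁻²⁴ kg·m/s.
KE = p²/(2m) = (3.082 × 10⁻²⁴)² / (2 × 1.675 × 10⁻²⁷) = 2.835 × 10⁻²¹ J = 2.84 × 10⁻²¹ J.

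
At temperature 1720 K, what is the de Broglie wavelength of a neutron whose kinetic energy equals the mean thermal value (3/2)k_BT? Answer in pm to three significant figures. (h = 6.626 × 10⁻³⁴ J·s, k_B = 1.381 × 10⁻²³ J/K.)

λ = 60.6 pm

KE = (3/2)k_BT = 1.5 × 1.381 × 10⁻²³ × 1720 = 3.563 × 10⁻²⁰ J.
p = √(2mKE) = √(2 × 1.675 × 10⁻²⁷ × 3.563 × 10⁻²⁰) = 1.093 × 10⁻²³ kg·m/s.
λ = h/p = 6.06 × 10⁻¹¹ m = 60.6 pm.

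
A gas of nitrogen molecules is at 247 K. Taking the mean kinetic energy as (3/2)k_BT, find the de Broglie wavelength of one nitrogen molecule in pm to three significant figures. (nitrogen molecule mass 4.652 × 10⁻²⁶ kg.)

KE = (3/2)k_BT = 1.5 × 1.381 × 10⁻²³ × 247 = 5.117 × 10⁻²¹ J.
p = √(2mKE) = √(2 × 4.652 × 10⁻²⁶ × 5.117 × 10⁻²¹) = 2.182 × 10⁻²³ kg·m/s.
λ = h/p = 3.04 × 10⁻¹¹ m = 30.4 pm.

λ = 30.4 pm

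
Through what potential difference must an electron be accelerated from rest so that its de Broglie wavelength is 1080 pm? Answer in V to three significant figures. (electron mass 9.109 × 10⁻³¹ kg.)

p = h/λ = 6.626 × 10⁻³⁴ / 1.080 × 10⁻⁹ = 6.135 × 10⁻²⁵ kg·m/s.
KE = p²/(2m) = 2.066 × 10⁻¹⁹ J.
V = KE/e = 2.066 × 10⁻¹⁹ / (1.602 × 10⁻¹⁹) = 1.29 V.

V = 1.29 V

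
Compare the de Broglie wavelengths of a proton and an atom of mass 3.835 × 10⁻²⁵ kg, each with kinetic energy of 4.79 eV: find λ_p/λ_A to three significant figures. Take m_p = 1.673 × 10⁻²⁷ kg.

λ_p/λ_A = 15.1

At fixed KE, p = √(2mKE) so λ = h/p ∝ 1/√m.
λ_p/λ_A = √(m_A/m_p) = √(3.835 × 10⁻²⁵/1.673 × 10⁻²⁷) = √(229.2) = 15.1.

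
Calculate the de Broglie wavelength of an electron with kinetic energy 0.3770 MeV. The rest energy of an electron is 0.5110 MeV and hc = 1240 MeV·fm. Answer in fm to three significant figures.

λ = 1710 fm

Total energy E = KE + m₀c² = 0.3770 + 0.5110 = 0.8880 MeV.
(pc)² = E² − (m₀c²)² = (0.8880)² − (0.5110)² = 0.5274 MeV², so pc = 0.7262 MeV.
λ = hc/(pc) = 1240 MeV·fm / 0.7262 MeV = 1710 fm.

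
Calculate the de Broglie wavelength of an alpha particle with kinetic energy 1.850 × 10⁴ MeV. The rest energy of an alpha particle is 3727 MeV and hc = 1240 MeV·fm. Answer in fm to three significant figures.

λ = 0.0566 fm

Total energy E = KE + m₀c² = 1.850 × 10⁴ + 3727 = 22227 MeV.
(pc)² = E² − (m₀c²)² = (22227)² − (3727)² = 4.801 × 10⁸ MeV², so pc = 2.191 × 10⁴ MeV.
λ = hc/(pc) = 1240 MeV·fm / 2.191 × 10⁴ MeV = 0.0566 fm.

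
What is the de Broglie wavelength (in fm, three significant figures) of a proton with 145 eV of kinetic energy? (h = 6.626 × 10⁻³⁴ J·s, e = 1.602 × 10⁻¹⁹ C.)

KE = 145 eV = 2.323 × 10⁻¹⁷ J.
p = √(2mKE) = √(2 × 1.673 × 10⁻²⁷ × 2.323 × 10⁻¹⁷) = 2.788 × 10⁻²² kg·m/s.
λ = h/p = 6.626 × 10⁻³⁴ / 2.788 × 10⁻²² = 2.38 × 10⁻¹² m = 2380 fm.

λ = 2380 fm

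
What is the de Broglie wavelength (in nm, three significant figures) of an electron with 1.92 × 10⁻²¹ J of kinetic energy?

λ = 11.2 nm

p = √(2mKE) = √(2 × 9.109 × 10⁻³¹ × 1.920 × 10⁻²¹) = 5.914 × 10⁻²⁶ kg·m/s.
λ = h/p = 6.626 × 10⁻³⁴ / 5.914 × 10⁻²⁶ = 1.12 × 10⁻⁸ m = 11.2 nm.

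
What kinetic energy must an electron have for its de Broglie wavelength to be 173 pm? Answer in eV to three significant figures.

KE = 50.3 eV

p = h/λ = 6.626 × 10⁻³⁴ / 1.730 × 10⁻¹⁰ = 3.830 × 10⁻²⁴ kg·m/s.
KE = p²/(2m) = (3.830 × 10⁻²⁴)² / (2 × 9.109 × 10⁻³¹) = 8.052 × 10⁻¹⁸ J = 50.3 eV.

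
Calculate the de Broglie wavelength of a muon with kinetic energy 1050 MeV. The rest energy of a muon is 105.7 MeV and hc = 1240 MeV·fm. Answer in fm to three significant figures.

Total energy E = KE + m₀c² = 1050 + 105.7 = 1155.7 MeV.
(pc)² = E² − (m₀c²)² = (1155.7)² − (105.7)² = 1.324 × 10⁶ MeV², so pc = 1151 MeV.
λ = hc/(pc) = 1240 MeV·fm / 1151 MeV = 1.08 fm.

λ = 1.08 fm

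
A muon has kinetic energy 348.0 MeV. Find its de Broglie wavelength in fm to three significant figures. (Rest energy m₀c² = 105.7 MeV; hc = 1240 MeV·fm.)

λ = 2.81 fm

Total energy E = KE + m₀c² = 348.0 + 105.7 = 453.7 MeV.
(pc)² = E² − (m₀c²)² = (453.7)² − (105.7)² = 1.947 × 10⁵ MeV², so pc = 441.2 MeV.
λ = hc/(pc) = 1240 MeV·fm / 441.2 MeV = 2.81 fm.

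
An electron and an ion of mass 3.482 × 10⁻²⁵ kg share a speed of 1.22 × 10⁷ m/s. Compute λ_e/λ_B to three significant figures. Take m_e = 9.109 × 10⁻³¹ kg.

At fixed v, p = mv so λ = h/(mv) ∝ 1/m.
λ_e/λ_B = m_B/m_e = 3.482 × 10⁻²⁵/9.109 × 10⁻³¹ = 3.82 × 10⁵.

λ_e/λ_B = 3.82 × 10⁵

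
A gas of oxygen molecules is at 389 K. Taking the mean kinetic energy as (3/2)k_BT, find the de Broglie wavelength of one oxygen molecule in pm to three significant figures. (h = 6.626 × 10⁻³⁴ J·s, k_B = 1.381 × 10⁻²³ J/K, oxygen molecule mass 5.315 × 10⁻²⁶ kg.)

KE = (3/2)k_BT = 1.5 × 1.381 × 10⁻²³ × 389 = 8.058 × 10⁻²¹ J.
p = √(2mKE) = √(2 × 5.315 × 10⁻²⁶ × 8.058 × 10⁻²¹) = 2.927 × 10⁻²³ kg·m/s.
λ = h/p = 2.26 × 10⁻¹¹ m = 22.6 pm.

λ = 22.6 pm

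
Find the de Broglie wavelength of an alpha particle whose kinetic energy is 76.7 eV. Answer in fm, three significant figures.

λ = 1640 fm

KE = 76.7 eV = 1.229 × 10⁻¹⁷ J.
p = √(2mKE) = √(2 × 6.645 × 10⁻²⁷ × 1.229 × 10⁻¹⁷) = 4.041 × 10⁻²² kg·m/s.
λ = h/p = 6.626 × 10⁻³⁴ / 4.041 × 10⁻²² = 1.64 × 10⁻¹² m = 1640 fm.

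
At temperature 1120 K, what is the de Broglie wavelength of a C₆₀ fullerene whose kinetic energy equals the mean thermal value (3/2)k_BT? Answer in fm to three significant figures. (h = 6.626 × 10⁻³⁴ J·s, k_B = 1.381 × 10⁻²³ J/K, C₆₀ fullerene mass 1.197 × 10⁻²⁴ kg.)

λ = 2810 fm

KE = (3/2)k_BT = 1.5 × 1.381 × 10⁻²³ × 1120 = 2.320 × 10⁻²⁰ J.
p = √(2mKE) = √(2 × 1.197 × 10⁻²⁴ × 2.320 × 10⁻²⁰) = 2.357 × 10⁻²² kg·m/s.
λ = h/p = 2.81 × 10⁻¹² m = 2810 fm.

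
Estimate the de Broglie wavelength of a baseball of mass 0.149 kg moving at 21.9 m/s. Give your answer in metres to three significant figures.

λ = 2.03 × 10⁻³⁴ m

p = mv = 0.149 × 21.9 = 3.263 kg·m/s.
λ = h/p = 6.626 × 10⁻³⁴ / 3.263 = 2.03 × 10⁻³⁴ m.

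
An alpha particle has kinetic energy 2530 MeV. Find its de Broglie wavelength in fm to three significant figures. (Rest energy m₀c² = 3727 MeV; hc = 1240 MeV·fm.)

Total energy E = KE + m₀c² = 2530 + 3727 = 6257 MeV.
(pc)² = E² − (m₀c²)² = (6257)² − (3727)² = 2.526 × 10⁷ MeV², so pc = 5026 MeV.
λ = hc/(pc) = 1240 MeV·fm / 5026 MeV = 0.247 fm.

λ = 0.247 fm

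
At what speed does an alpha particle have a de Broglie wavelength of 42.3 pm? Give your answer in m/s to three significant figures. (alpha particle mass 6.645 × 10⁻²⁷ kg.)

v = 2360 m/s

p = h/λ = 6.626 × 10⁻³⁴ / 4.230 × 10⁻¹¹ = 1.566 × 10⁻²³ kg·m/s.
v = p/m = 1.566 × 10⁻²³ / 6.645 × 10⁻²⁷ = 2.36 × 10³ m/s = 2360 m/s.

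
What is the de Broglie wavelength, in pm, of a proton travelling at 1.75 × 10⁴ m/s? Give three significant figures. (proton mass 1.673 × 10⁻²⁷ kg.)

λ = 22.6 pm

p = mv = 1.673 × 10⁻²⁷ × 1.75 × 10⁴ = 2.928 × 10⁻²³ kg·m/s.
λ = h/p = 6.626 × 10⁻³⁴ / 2.928 × 10⁻²³ = 2.26 × 10⁻¹¹ m = 22.6 pm.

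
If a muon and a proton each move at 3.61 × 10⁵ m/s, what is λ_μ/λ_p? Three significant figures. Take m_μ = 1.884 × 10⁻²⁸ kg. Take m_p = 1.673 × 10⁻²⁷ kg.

At fixed v, p = mv so λ = h/(mv) ∝ 1/m.
λ_μ/λ_p = m_p/m_μ = 1.673 × 10⁻²⁷/1.884 × 10⁻²⁸ = 8.88.

λ_μ/λ_p = 8.88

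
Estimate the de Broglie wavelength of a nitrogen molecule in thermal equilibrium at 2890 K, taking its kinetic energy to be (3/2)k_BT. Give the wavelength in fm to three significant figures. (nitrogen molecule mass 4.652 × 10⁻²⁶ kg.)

λ = 8880 fm

KE = (3/2)k_BT = 1.5 × 1.381 × 10⁻²³ × 2890 = 5.987 × 10⁻²⁰ J.
p = √(2mKE) = √(2 × 4.652 × 10⁻²⁶ × 5.987 × 10⁻²⁰) = 7.463 × 10⁻²³ kg·m/s.
λ = h/p = 8.88 × 10⁻¹² m = 8880 fm.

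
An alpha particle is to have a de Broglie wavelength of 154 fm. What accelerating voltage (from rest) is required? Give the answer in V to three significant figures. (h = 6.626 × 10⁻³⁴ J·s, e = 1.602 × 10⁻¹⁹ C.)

p = h/λ = 6.626 × 10⁻³⁴ / 1.540 × 10⁻¹³ = 4.303 × 10⁻²¹ kg·m/s.
KE = p²/(2m) = 1.393 × 10⁻¹⁵ J.
V = KE/2e = 1.393 × 10⁻¹⁵ / (2 × 1.602 × 10⁻¹⁹) = 4350 V.

V = 4350 V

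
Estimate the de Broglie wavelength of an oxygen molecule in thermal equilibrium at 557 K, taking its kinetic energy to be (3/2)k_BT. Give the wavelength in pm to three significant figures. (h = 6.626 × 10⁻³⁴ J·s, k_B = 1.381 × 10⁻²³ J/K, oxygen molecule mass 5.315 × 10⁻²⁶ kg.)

KE = (3/2)k_BT = 1.5 × 1.381 × 10⁻²³ × 557 = 1.154 × 10⁻²⁰ J.
p = √(2mKE) = √(2 × 5.315 × 10⁻²⁶ × 1.154 × 10⁻²⁰) = 3.502 × 10⁻²³ kg·m/s.
λ = h/p = 1.89 × 10⁻¹¹ m = 18.9 pm.

λ = 18.9 pm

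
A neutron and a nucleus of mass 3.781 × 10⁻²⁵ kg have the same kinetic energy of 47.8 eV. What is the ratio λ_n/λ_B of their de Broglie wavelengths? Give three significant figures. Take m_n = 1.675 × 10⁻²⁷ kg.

λ_n/λ_B = 15.0

At fixed KE, p = √(2mKE) so λ = h/p ∝ 1/√m.
λ_n/λ_B = √(m_B/m_n) = √(3.781 × 10⁻²⁵/1.675 × 10⁻²⁷) = √(225.7) = 15.0.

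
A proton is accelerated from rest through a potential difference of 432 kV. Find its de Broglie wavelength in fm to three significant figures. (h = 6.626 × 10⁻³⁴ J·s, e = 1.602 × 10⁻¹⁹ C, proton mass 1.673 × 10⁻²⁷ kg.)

λ = 43.5 fm

KE = eV = 1.602 × 10⁻¹⁹ × 4.320 × 10⁵ = 6.921 × 10⁻¹⁴ J.
p = √(2mKE) = √(2 × 1.673 × 10⁻²⁷ × 6.921 × 10⁻¹⁴) = 1.522 × 10⁻²⁰ kg·m/s.
λ = h/p = 6.626 × 10⁻³⁴ / 1.522 × 10⁻²⁰ = 4.35 × 10⁻¹⁴ m = 43.5 fm.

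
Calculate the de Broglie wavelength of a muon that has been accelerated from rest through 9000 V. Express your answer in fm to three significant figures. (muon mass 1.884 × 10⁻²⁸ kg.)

KE = eV = 1.602 × 10⁻¹⁹ × 9000 = 1.442 × 10⁻¹⁵ J.
p = √(2mKE) = √(2 × 1.884 × 10⁻²⁸ × 1.442 × 10⁻¹⁵) = 7.371 × 10⁻²² kg·m/s.
λ = h/p = 6.626 × 10⁻³⁴ / 7.371 × 10⁻²² = 8.99 × 10⁻¹³ m = 899 fm.

λ = 899 fm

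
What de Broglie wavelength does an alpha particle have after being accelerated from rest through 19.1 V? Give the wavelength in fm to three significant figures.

λ = 2320 fm

KE = 2eV = 2 × 1.602 × 10⁻¹⁹ × 19.10 = 6.120 × 10⁻¹⁸ J.
p = √(2mKE) = √(2 × 6.645 × 10⁻²⁷ × 6.120 × 10⁻¹⁸) = 2.852 × 10⁻²² kg·m/s.
λ = h/p = 6.626 × 10⁻³⁴ / 2.852 × 10⁻²² = 2.32 × 10⁻¹² m = 2320 fm.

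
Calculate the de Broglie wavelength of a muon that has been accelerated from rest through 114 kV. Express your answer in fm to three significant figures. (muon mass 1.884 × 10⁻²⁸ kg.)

λ = 253 fm

KE = eV = 1.602 × 10⁻¹⁹ × 1.140 × 10⁵ = 1.826 × 10⁻¹⁴ J.
p = √(2mKE) = √(2 × 1.884 × 10⁻²⁸ × 1.826 × 10⁻¹⁴) = 2.623 × 10⁻²¹ kg·m/s.
λ = h/p = 6.626 × 10⁻³⁴ / 2.623 × 10⁻²¹ = 2.53 × 10⁻¹³ m = 253 fm.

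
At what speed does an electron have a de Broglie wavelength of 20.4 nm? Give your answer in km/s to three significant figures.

v = 35.7 km/s

p = h/λ = 6.626 × 10⁻³⁴ / 2.040 × 10⁻⁸ = 3.248 × 10⁻²⁶ kg·m/s.
v = p/m = 3.248 × 10⁻²⁶ / 9.109 × 10⁻³¹ = 3.57 × 10⁴ m/s = 35.7 km/s.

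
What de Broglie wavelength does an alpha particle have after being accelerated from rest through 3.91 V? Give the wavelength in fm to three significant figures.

KE = 2eV = 2 × 1.602 × 10⁻¹⁹ × 3.910 = 1.253 × 10⁻¹⁸ J.
p = √(2mKE) = √(2 × 6.645 × 10⁻²⁷ × 1.253 × 10⁻¹⁸) = 1.290 × 10⁻²² kg·m/s.
λ = h/p = 6.626 × 10⁻³⁴ / 1.290 × 10⁻²² = 5.14 × 10⁻¹² m = 5140 fm.

λ = 5140 fm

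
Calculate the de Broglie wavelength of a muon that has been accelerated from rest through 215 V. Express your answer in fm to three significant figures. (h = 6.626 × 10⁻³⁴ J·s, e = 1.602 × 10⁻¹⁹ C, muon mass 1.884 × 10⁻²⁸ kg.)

KE = eV = 1.602 × 10⁻¹⁹ × 215.0 = 3.444 × 10⁻¹⁷ J.
p = √(2mKE) = √(2 × 1.884 × 10⁻²⁸ × 3.444 × 10⁻¹⁷) = 1.139 × 10⁻²² kg·m/s.
λ = h/p = 6.626 × 10⁻³⁴ / 1.139 × 10⁻²² = 5.82 × 10⁻¹² m = 5820 fm.

λ = 5820 fm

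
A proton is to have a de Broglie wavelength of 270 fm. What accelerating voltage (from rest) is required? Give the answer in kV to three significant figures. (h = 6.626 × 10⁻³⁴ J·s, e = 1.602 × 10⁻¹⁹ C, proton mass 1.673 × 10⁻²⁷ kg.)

V = 11.2 kV

p = h/λ = 6.626 × 10⁻³⁴ / 2.700 × 10⁻¹³ = 2.454 × 10⁻²¹ kg·m/s.
KE = p²/(2m) = 1.800 × 10⁻¹⁵ J.
V = KE/e = 1.800 × 10⁻¹⁵ / (1.602 × 10⁻¹⁹) = 11.2 kV.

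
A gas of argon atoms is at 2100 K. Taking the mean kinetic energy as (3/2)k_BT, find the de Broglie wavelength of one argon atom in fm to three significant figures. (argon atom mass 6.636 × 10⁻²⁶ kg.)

KE = (3/2)k_BT = 1.5 × 1.381 × 10⁻²³ × 2100 = 4.350 × 10⁻²⁰ J.
p = √(2mKE) = √(2 × 6.636 × 10⁻²⁶ × 4.350 × 10⁻²⁰) = 7.598 × 10⁻²³ kg·m/s.
λ = h/p = 8.72 × 10⁻¹² m = 8720 fm.

λ = 8720 fm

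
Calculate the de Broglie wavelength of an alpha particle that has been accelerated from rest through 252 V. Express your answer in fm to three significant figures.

KE = 2eV = 2 × 1.602 × 10⁻¹⁹ × 252.0 = 8.074 × 10⁻¹⁷ J.
p = √(2mKE) = √(2 × 6.645 × 10⁻²⁷ × 8.074 × 10⁻¹⁷) = 1.036 × 10⁻²¹ kg·m/s.
λ = h/p = 6.626 × 10⁻³⁴ / 1.036 × 10⁻²¹ = 6.40 × 10⁻¹³ m = 640 fm.

λ = 640 fm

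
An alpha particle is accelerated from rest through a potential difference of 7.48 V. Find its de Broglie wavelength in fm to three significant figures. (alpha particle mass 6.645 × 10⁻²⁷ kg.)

KE = 2eV = 2 × 1.602 × 10⁻¹⁹ × 7.480 = 2.397 × 10⁻¹⁸ J.
p = √(2mKE) = √(2 × 6.645 × 10⁻²⁷ × 2.397 × 10⁻¹⁸) = 1.785 × 10⁻²² kg·m/s.
λ = h/p = 6.626 × 10⁻³⁴ / 1.785 × 10⁻²² = 3.71 × 10⁻¹² m = 3710 fm.

λ = 3710 fm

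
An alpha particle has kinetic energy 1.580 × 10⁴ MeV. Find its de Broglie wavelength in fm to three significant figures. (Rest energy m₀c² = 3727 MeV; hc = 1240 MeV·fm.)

λ = 0.0647 fm

Total energy E = KE + m₀c² = 1.580 × 10⁴ + 3727 = 19527 MeV.
(pc)² = E² − (m₀c²)² = (19527)² − (3727)² = 3.674 × 10⁸ MeV², so pc = 1.917 × 10⁴ MeV.
λ = hc/(pc) = 1240 MeV·fm / 1.917 × 10⁴ MeV = 0.0647 fm.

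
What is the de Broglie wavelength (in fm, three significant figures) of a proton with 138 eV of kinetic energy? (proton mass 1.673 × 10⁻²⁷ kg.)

λ = 2440 fm

KE = 138 eV = 2.211 × 10⁻¹⁷ J.
p = √(2mKE) = √(2 × 1.673 × 10⁻²⁷ × 2.211 × 10⁻¹⁷) = 2.720 × 10⁻²² kg·m/s.
λ = h/p = 6.626 × 10⁻³⁴ / 2.720 × 10⁻²² = 2.44 × 10⁻¹² m = 2440 fm.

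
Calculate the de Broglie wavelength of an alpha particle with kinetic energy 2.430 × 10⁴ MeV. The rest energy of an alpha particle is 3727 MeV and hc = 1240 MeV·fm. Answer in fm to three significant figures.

Total energy E = KE + m₀c² = 2.430 × 10⁴ + 3727 = 28027 MeV.
(pc)² = E² − (m₀c²)² = (28027)² − (3727)² = 7.716 × 10⁸ MeV², so pc = 2.778 × 10⁴ MeV.
λ = hc/(pc) = 1240 MeV·fm / 2.778 × 10⁴ MeV = 0.0446 fm.

λ = 0.0446 fm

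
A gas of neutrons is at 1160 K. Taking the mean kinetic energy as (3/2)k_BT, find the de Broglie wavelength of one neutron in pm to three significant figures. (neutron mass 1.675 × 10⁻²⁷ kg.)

λ = 73.9 pm

KE = (3/2)k_BT = 1.5 × 1.381 × 10⁻²³ × 1160 = 2.403 × 10⁻²⁰ J.
p = √(2mKE) = √(2 × 1.675 × 10⁻²⁷ × 2.403 × 10⁻²⁰) = 8.972 × 10⁻²⁴ kg·m/s.
λ = h/p = 7.39 × 10⁻¹¹ m = 73.9 pm.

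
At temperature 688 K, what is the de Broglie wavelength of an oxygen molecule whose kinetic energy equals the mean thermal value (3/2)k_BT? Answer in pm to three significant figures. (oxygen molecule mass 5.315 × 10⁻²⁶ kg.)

λ = 17.0 pm

KE = (3/2)k_BT = 1.5 × 1.381 × 10⁻²³ × 688 = 1.425 × 10⁻²⁰ J.
p = √(2mKE) = √(2 × 5.315 × 10⁻²⁶ × 1.425 × 10⁻²⁰) = 3.892 × 10⁻²³ kg·m/s.
λ = h/p = 1.70 × 10⁻¹¹ m = 17.0 pm.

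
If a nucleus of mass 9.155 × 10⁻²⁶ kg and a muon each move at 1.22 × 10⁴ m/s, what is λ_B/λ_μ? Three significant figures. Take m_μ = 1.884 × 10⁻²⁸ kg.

λ_B/λ_μ = 2.06 × 10⁻³

At fixed v, p = mv so λ = h/(mv) ∝ 1/m.
λ_B/λ_μ = m_μ/m_B = 1.884 × 10⁻²⁸/9.155 × 10⁻²⁶ = 2.06 × 10⁻³.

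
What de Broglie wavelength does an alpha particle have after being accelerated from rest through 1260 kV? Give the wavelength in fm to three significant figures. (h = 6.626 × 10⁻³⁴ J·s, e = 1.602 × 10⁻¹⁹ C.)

KE = 2eV = 2 × 1.602 × 10⁻¹⁹ × 1.260 × 10⁶ = 4.037 × 10⁻¹³ J.
p = √(2mKE) = √(2 × 6.645 × 10⁻²⁷ × 4.037 × 10⁻¹³) = 7.325 × 10⁻²⁰ kg·m/s.
λ = h/p = 6.626 × 10⁻³⁴ / 7.325 × 10⁻²⁰ = 9.05 × 10⁻¹⁵ m = 9.05 fm.

λ = 9.05 fm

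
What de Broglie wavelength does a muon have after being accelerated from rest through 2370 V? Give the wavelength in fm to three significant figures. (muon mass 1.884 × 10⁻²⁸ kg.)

λ = 1750 fm

KE = eV = 1.602 × 10⁻¹⁹ × 2370 = 3.797 × 10⁻¹⁶ J.
p = √(2mKE) = √(2 × 1.884 × 10⁻²⁸ × 3.797 × 10⁻¹⁶) = 3.782 × 10⁻²² kg·m/s.
λ = h/p = 6.626 × 10⁻³⁴ / 3.782 × 10⁻²² = 1.75 × 10⁻¹² m = 1750 fm.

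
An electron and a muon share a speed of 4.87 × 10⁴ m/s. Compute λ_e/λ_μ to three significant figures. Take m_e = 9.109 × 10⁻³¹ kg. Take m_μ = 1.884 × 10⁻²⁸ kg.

At fixed v, p = mv so λ = h/(mv) ∝ 1/m.
λ_e/λ_μ = m_μ/m_e = 1.884 × 10⁻²⁸/9.109 × 10⁻³¹ = 207.

λ_e/λ_μ = 207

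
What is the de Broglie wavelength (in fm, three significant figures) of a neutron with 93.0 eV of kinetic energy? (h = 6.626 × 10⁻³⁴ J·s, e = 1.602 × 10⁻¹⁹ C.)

λ = 2970 fm

KE = 93.0 eV = 1.490 × 10⁻¹⁷ J.
p = √(2mKE) = √(2 × 1.675 × 10⁻²⁷ × 1.490 × 10⁻¹⁷) = 2.234 × 10⁻²² kg·m/s.
λ = h/p = 6.626 × 10⁻³⁴ / 2.234 × 10⁻²² = 2.97 × 10⁻¹² m = 2970 fm.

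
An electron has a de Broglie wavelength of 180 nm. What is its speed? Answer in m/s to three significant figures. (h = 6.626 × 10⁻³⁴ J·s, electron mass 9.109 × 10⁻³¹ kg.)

v = 4040 m/s

p = h/λ = 6.626 × 10⁻³⁴ / 1.800 × 10⁻⁷ = 3.681 × 10⁻²⁷ kg·m/s.
v = p/m = 3.681 × 10⁻²⁷ / 9.109 × 10⁻³¹ = 4.04 × 10³ m/s = 4040 m/s.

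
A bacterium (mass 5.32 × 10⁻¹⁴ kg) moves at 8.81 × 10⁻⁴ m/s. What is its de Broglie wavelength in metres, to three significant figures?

p = mv = 5.32 × 10⁻¹⁴ × 8.81 × 10⁻⁴ = 4.687 × 10⁻¹⁷ kg·m/s.
λ = h/p = 6.626 × 10⁻³⁴ / 4.687 × 10⁻¹⁷ = 1.41 × 10⁻¹⁷ m.

λ = 1.41 × 10⁻¹⁷ m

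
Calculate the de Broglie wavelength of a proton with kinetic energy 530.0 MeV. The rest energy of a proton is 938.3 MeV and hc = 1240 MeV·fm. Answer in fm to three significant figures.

Total energy E = KE + m₀c² = 530.0 + 938.3 = 1468.3 MeV.
(pc)² = E² − (m₀c²)² = (1468.3)² − (938.3)² = 1.275 × 10⁶ MeV², so pc = 1129 MeV.
λ = hc/(pc) = 1240 MeV·fm / 1129 MeV = 1.10 fm.

λ = 1.10 fm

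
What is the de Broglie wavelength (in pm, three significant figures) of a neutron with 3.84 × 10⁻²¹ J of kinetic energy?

p = √(2mKE) = √(2 × 1.675 × 10⁻²⁷ × 3.840 × 10⁻²¹) = 3.587 × 10⁻²⁴ kg·m/s.
λ = h/p = 6.626 × 10⁻³⁴ / 3.587 × 10⁻²⁴ = 1.85 × 10⁻¹⁰ m = 185 pm.

λ = 185 pm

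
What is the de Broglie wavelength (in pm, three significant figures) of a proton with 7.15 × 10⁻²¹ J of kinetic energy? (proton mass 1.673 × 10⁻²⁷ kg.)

p = √(2mKE) = √(2 × 1.673 × 10⁻²⁷ × 7.150 × 10⁻²¹) = 4.891 × 10⁻²⁴ kg·m/s.
λ = h/p = 6.626 × 10⁻³⁴ / 4.891 × 10⁻²⁴ = 1.35 × 10⁻¹⁰ m = 135 pm.

λ = 135 pm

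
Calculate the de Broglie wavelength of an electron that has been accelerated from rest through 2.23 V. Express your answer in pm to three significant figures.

KE = eV = 1.602 × 10⁻¹⁹ × 2.230 = 3.572 × 10⁻¹⁹ J.
p = √(2mKE) = √(2 × 9.109 × 10⁻³¹ × 3.572 × 10⁻¹⁹) = 8.067 × 10⁻²⁵ kg·m/s.
λ = h/p = 6.626 × 10⁻³⁴ / 8.067 × 10⁻²⁵ = 8.21 × 10⁻¹⁰ m = 821 pm.

λ = 821 pm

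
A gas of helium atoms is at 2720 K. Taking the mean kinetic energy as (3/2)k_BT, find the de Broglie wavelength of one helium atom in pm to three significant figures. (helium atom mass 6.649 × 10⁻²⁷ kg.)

λ = 24.2 pm

KE = (3/2)k_BT = 1.5 × 1.381 × 10⁻²³ × 2720 = 5.634 × 10⁻²⁰ J.
p = √(2mKE) = √(2 × 6.649 × 10⁻²⁷ × 5.634 × 10⁻²⁰) = 2.737 × 10⁻²³ kg·m/s.
λ = h/p = 2.42 × 10⁻¹¹ m = 24.2 pm.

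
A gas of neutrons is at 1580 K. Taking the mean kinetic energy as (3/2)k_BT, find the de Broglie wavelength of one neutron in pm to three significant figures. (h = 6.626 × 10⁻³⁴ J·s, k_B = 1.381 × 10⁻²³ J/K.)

λ = 63.3 pm

KE = (3/2)k_BT = 1.5 × 1.381 × 10⁻²³ × 1580 = 3.273 × 10⁻²⁰ J.
p = √(2mKE) = √(2 × 1.675 × 10⁻²⁷ × 3.273 × 10⁻²⁰) = 1.047 × 10⁻²³ kg·m/s.
λ = h/p = 6.33 × 10⁻¹¹ m = 63.3 pm.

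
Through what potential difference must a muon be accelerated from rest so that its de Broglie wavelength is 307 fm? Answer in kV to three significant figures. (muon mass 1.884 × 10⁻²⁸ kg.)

V = 77.2 kV

p = h/λ = 6.626 × 10⁻³⁴ / 3.070 × 10⁻¹³ = 2.158 × 10⁻²¹ kg·m/s.
KE = p²/(2m) = 1.236 × 10⁻¹⁴ J.
V = KE/e = 1.236 × 10⁻¹⁴ / (1.602 × 10⁻¹⁹) = 77.2 kV.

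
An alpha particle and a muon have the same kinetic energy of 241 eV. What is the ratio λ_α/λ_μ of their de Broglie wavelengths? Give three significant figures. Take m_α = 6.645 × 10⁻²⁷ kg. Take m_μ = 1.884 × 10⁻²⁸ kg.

λ_α/λ_μ = 0.168

At fixed KE, p = √(2mKE) so λ = h/p ∝ 1/√m.
λ_α/λ_μ = √(m_μ/m_α) = √(1.884 × 10⁻²⁸/6.645 × 10⁻²⁷) = √(0.02835) = 0.168.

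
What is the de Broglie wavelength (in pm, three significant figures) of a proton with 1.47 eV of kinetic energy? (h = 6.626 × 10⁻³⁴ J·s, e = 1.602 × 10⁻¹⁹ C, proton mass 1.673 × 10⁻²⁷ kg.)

λ = 23.6 pm

KE = 1.47 eV = 2.355 × 10⁻¹⁹ J.
p = √(2mKE) = √(2 × 1.673 × 10⁻²⁷ × 2.355 × 10⁻¹⁹) = 2.807 × 10⁻²³ kg·m/s.
λ = h/p = 6.626 × 10⁻³⁴ / 2.807 × 10⁻²³ = 2.36 × 10⁻¹¹ m = 23.6 pm.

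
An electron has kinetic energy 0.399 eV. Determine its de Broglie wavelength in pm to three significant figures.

λ = 1940 pm

KE = 0.399 eV = 6.392 × 10⁻²⁰ J.
p = √(2mKE) = √(2 × 9.109 × 10⁻³¹ × 6.392 × 10⁻²⁰) = 3.412 × 10⁻²⁵ kg·m/s.
λ = h/p = 6.626 × 10⁻³⁴ / 3.412 × 10⁻²⁵ = 1.94 × 10⁻⁹ m = 1940 pm.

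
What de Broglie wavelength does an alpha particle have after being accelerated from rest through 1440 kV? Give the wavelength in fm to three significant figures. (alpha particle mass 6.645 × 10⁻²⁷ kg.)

λ = 8.46 fm

KE = 2eV = 2 × 1.602 × 10⁻¹⁹ × 1.440 × 10⁶ = 4.614 × 10⁻¹³ J.
p = √(2mKE) = √(2 × 6.645 × 10⁻²⁷ × 4.614 × 10⁻¹³) = 7.831 × 10⁻²⁰ kg·m/s.
λ = h/p = 6.626 × 10⁻³⁴ / 7.831 × 10⁻²⁰ = 8.46 × 10⁻¹⁵ m = 8.46 fm.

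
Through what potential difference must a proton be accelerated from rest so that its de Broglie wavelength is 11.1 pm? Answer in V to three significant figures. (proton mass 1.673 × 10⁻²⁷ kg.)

V = 6.65 V

p = h/λ = 6.626 × 10⁻³⁴ / 1.110 × 10⁻¹¹ = 5.969 × 10⁻²³ kg·m/s.
KE = p²/(2m) = 1.065 × 10⁻¹⁸ J.
V = KE/e = 1.065 × 10⁻¹⁸ / (1.602 × 10⁻¹⁹) = 6.65 V.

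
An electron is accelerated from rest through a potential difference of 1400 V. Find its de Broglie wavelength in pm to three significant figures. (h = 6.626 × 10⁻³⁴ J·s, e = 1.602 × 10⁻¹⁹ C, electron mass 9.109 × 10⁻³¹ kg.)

KE = eV = 1.602 × 10⁻¹⁹ × 1400 = 2.243 × 10⁻¹⁶ J.
p = √(2mKE) = √(2 × 9.109 × 10⁻³¹ × 2.243 × 10⁻¹⁶) = 2.021 × 10⁻²³ kg·m/s.
λ = h/p = 6.626 × 10⁻³⁴ / 2.021 × 10⁻²³ = 3.28 × 10⁻¹¹ m = 32.8 pm.

λ = 32.8 pm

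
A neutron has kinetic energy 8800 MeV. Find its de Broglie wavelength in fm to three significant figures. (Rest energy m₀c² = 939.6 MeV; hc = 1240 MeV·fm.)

Total energy E = KE + m₀c² = 8800 + 939.6 = 9739.6 MeV.
(pc)² = E² − (m₀c²)² = (9739.6)² − (939.6)² = 9.398 × 10⁷ MeV², so pc = 9694 MeV.
λ = hc/(pc) = 1240 MeV·fm / 9694 MeV = 0.128 fm.

λ = 0.128 fm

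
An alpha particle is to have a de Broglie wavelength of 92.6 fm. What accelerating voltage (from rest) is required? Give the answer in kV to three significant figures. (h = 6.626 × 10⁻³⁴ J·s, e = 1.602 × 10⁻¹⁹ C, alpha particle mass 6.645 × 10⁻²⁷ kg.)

V = 12.0 kV

p = h/λ = 6.626 × 10⁻³⁴ / 9.260 × 10⁻¹⁴ = 7.156 × 10⁻²¹ kg·m/s.
KE = p²/(2m) = 3.853 × 10⁻¹⁵ J.
V = KE/2e = 3.853 × 10⁻¹⁵ / (2 × 1.602 × 10⁻¹⁹) = 12.0 kV.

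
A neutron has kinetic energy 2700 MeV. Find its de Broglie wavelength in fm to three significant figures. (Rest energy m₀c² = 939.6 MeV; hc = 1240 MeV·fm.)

λ = 0.353 fm

Total energy E = KE + m₀c² = 2700 + 939.6 = 3639.6 MeV.
(pc)² = E² − (m₀c²)² = (3639.6)² − (939.6)² = 1.236 × 10⁷ MeV², so pc = 3516 MeV.
λ = hc/(pc) = 1240 MeV·fm / 3516 MeV = 0.353 fm.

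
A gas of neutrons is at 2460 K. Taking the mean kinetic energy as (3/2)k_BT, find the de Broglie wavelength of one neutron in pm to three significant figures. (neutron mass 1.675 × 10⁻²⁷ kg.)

KE = (3/2)k_BT = 1.5 × 1.381 × 10⁻²³ × 2460 = 5.096 × 10⁻²⁰ J.
p = √(2mKE) = √(2 × 1.675 × 10⁻²⁷ × 5.096 × 10⁻²⁰) = 1.307 × 10⁻²³ kg·m/s.
λ = h/p = 5.07 × 10⁻¹¹ m = 50.7 pm.

λ = 50.7 pm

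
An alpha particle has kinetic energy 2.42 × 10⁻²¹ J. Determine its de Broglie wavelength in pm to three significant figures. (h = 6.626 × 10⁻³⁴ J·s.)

p = √(2mKE) = √(2 × 6.645 × 10⁻²⁷ × 2.420 × 10⁻²¹) = 5.671 × 10⁻²⁴ kg·m/s.
λ = h/p = 6.626 × 10⁻³⁴ / 5.671 × 10⁻²⁴ = 1.17 × 10⁻¹⁰ m = 117 pm.

λ = 117 pm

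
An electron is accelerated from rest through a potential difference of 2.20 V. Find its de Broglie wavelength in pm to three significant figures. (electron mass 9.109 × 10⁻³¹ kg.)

KE = eV = 1.602 × 10⁻¹⁹ × 2.200 = 3.524 × 10⁻¹⁹ J.
p = √(2mKE) = √(2 × 9.109 × 10⁻³¹ × 3.524 × 10⁻¹⁹) = 8.013 × 10⁻²⁵ kg·m/s.
λ = h/p = 6.626 × 10⁻³⁴ / 8.013 × 10⁻²⁵ = 8.27 × 10⁻¹⁰ m = 827 pm.

λ = 827 pm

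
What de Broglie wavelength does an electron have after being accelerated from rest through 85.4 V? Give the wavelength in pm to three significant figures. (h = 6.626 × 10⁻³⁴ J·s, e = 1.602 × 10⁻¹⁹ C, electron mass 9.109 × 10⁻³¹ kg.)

λ = 133 pm

KE = eV = 1.602 × 10⁻¹⁹ × 85.40 = 1.368 × 10⁻¹⁷ J.
p = √(2mKE) = √(2 × 9.109 × 10⁻³¹ × 1.368 × 10⁻¹⁷) = 4.992 × 10⁻²⁴ kg·m/s.
λ = h/p = 6.626 × 10⁻³⁴ / 4.992 × 10⁻²⁴ = 1.33 × 10⁻¹⁰ m = 133 pm.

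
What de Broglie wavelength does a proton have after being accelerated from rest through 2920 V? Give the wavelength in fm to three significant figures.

KE = eV = 1.602 × 10⁻¹⁹ × 2920 = 4.678 × 10⁻¹⁶ J.
p = √(2mKE) = √(2 × 1.673 × 10⁻²⁷ × 4.678 × 10⁻¹⁶) = 1.251 × 10⁻²¹ kg·m/s.
λ = h/p = 6.626 × 10⁻³⁴ / 1.251 × 10⁻²¹ = 5.30 × 10⁻¹³ m = 530 fm.

λ = 530 fm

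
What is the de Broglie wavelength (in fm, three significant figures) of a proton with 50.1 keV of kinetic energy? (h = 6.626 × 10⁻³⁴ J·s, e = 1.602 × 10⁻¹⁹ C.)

KE = 50.1 keV = 8.026 × 10⁻¹⁵ J.
p = √(2mKE) = √(2 × 1.673 × 10⁻²⁷ × 8.026 × 10⁻¹⁵) = 5.182 × 10⁻²¹ kg·m/s.
λ = h/p = 6.626 × 10⁻³⁴ / 5.182 × 10⁻²¹ = 1.28 × 10⁻¹³ m = 128 fm.

λ = 128 fm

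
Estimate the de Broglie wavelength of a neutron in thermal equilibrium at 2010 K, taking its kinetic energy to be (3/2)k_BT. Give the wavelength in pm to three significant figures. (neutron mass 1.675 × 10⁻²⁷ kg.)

λ = 56.1 pm

KE = (3/2)k_BT = 1.5 × 1.381 × 10⁻²³ × 2010 = 4.164 × 10⁻²⁰ J.
p = √(2mKE) = √(2 × 1.675 × 10⁻²⁷ × 4.164 × 10⁻²⁰) = 1.181 × 10⁻²³ kg·m/s.
λ = h/p = 5.61 × 10⁻¹¹ m = 56.1 pm.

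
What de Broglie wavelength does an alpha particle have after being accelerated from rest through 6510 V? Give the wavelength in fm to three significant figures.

KE = 2eV = 2 × 1.602 × 10⁻¹⁹ × 6510 = 2.086 × 10⁻¹⁵ J.
p = √(2mKE) = √(2 × 6.645 × 10⁻²⁷ × 2.086 × 10⁻¹⁵) = 5.265 × 10⁻²¹ kg·m/s.
λ = h/p = 6.626 × 10⁻³⁴ / 5.265 × 10⁻²¹ = 1.26 × 10⁻¹³ m = 126 fm.

λ = 126 fm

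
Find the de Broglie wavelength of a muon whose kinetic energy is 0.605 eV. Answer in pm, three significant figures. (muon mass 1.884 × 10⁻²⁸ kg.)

λ = 110 pm

KE = 0.605 eV = 9.692 × 10⁻²⁰ J.
p = √(2mKE) = √(2 × 1.884 × 10⁻²⁸ × 9.692 × 10⁻²⁰) = 6.043 × 10⁻²⁴ kg·m/s.
λ = h/p = 6.626 × 10⁻³⁴ / 6.043 × 10⁻²⁴ = 1.10 × 10⁻¹⁰ m = 110 pm.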